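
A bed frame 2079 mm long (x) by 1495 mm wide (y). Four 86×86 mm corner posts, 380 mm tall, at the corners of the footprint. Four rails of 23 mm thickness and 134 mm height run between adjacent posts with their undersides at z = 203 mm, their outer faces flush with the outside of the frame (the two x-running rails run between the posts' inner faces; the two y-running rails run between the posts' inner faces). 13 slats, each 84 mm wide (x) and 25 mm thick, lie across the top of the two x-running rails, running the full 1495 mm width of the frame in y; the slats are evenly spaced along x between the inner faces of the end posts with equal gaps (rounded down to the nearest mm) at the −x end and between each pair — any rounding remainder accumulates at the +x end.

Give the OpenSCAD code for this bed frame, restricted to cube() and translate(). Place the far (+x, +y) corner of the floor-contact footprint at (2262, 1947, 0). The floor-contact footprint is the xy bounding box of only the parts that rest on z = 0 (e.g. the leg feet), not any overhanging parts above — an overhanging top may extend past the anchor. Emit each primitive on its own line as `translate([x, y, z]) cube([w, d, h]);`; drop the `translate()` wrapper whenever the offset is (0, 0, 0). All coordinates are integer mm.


translate([183, 452, 0]) cube([86, 86, 380]);
translate([183, 1861, 0]) cube([86, 86, 380]);
translate([2176, 452, 0]) cube([86, 86, 380]);
translate([2176, 1861, 0]) cube([86, 86, 380]);
translate([269, 452, 203]) cube([1907, 23, 134]);
translate([269, 1924, 203]) cube([1907, 23, 134]);
translate([183, 538, 203]) cube([23, 1323, 134]);
translate([2239, 538, 203]) cube([23, 1323, 134]);
translate([327, 452, 337]) cube([84, 1495, 25]);
translate([469, 452, 337]) cube([84, 1495, 25]);
translate([611, 452, 337]) cube([84, 1495, 25]);
translate([753, 452, 337]) cube([84, 1495, 25]);
translate([895, 452, 337]) cube([84, 1495, 25]);
translate([1037, 452, 337]) cube([84, 1495, 25]);
translate([1179, 452, 337]) cube([84, 1495, 25]);
translate([1321, 452, 337]) cube([84, 1495, 25]);
translate([1463, 452, 337]) cube([84, 1495, 25]);
translate([1605, 452, 337]) cube([84, 1495, 25]);
translate([1747, 452, 337]) cube([84, 1495, 25]);
translate([1889, 452, 337]) cube([84, 1495, 25]);
translate([2031, 452, 337]) cube([84, 1495, 25]);


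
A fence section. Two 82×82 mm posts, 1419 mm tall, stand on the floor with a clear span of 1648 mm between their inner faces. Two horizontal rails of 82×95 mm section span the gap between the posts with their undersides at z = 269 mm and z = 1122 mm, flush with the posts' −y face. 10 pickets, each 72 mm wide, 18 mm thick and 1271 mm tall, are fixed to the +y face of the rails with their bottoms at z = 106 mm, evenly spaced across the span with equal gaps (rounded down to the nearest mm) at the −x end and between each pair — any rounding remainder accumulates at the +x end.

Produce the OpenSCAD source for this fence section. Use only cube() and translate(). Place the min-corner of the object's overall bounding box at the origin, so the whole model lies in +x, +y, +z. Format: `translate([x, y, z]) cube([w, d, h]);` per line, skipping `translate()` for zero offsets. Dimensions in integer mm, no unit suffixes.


cube([82, 82, 1419]);
translate([1730, 0, 0]) cube([82, 82, 1419]);
translate([82, 0, 269]) cube([1648, 82, 95]);
translate([82, 0, 1122]) cube([1648, 82, 95]);
translate([166, 82, 106]) cube([72, 18, 1271]);
translate([322, 82, 106]) cube([72, 18, 1271]);
translate([478, 82, 106]) cube([72, 18, 1271]);
translate([634, 82, 106]) cube([72, 18, 1271]);
translate([790, 82, 106]) cube([72, 18, 1271]);
translate([946, 82, 106]) cube([72, 18, 1271]);
translate([1102, 82, 106]) cube([72, 18, 1271]);
translate([1258, 82, 106]) cube([72, 18, 1271]);
translate([1414, 82, 106]) cube([72, 18, 1271]);
translate([1570, 82, 106]) cube([72, 18, 1271]);


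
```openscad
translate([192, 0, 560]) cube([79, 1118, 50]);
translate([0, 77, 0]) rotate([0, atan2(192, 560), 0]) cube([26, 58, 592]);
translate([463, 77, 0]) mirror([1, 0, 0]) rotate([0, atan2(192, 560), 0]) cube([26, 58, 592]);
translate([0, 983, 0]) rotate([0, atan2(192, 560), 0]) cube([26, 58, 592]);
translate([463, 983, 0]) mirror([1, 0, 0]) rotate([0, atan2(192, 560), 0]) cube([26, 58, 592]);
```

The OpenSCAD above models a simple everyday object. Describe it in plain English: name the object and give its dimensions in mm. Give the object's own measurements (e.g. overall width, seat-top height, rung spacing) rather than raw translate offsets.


A sawhorse. A 79×1118×50 mm beam (x, y, z) sits on two A-frame leg pairs. Each pair is two raked legs of 26×58 mm section (58 mm along y) splaying symmetrically in x. Each leg rises 560 mm vertically over 192 mm of horizontal reach and is 592 mm long along its own axis. Every leg's outer bottom edge rests on the floor and its outer top edge meets a bottom edge of the beam — the left legs (tilting toward +x) meet the beam's −x bottom edge, the right legs (their mirror images, tilting toward −x) meet its +x bottom edge — so the leg tops tuck under the beam, the beam's underside is 560 mm above the floor, and the feet are 463 mm apart outside-to-outside with the beam centred between them. The two leg pairs are set in 77 mm from either end of the beam.


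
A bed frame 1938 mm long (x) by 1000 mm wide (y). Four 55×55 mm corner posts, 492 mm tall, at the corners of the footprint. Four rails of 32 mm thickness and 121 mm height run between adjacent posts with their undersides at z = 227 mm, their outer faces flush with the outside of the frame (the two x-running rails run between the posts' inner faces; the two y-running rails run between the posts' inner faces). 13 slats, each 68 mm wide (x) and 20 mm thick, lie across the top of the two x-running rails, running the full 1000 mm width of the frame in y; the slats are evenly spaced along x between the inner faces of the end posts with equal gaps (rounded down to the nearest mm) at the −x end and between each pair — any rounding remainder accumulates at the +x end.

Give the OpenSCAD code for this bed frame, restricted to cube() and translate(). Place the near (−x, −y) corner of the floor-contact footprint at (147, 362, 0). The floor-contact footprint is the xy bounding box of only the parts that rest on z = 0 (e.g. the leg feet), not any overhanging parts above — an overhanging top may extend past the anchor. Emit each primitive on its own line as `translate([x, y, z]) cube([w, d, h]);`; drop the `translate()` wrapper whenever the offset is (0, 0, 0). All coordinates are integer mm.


translate([147, 362, 0]) cube([55, 55, 492]);
translate([147, 1307, 0]) cube([55, 55, 492]);
translate([2030, 362, 0]) cube([55, 55, 492]);
translate([2030, 1307, 0]) cube([55, 55, 492]);
translate([202, 362, 227]) cube([1828, 32, 121]);
translate([202, 1330, 227]) cube([1828, 32, 121]);
translate([147, 417, 227]) cube([32, 890, 121]);
translate([2053, 417, 227]) cube([32, 890, 121]);
translate([269, 362, 348]) cube([68, 1000, 20]);
translate([404, 362, 348]) cube([68, 1000, 20]);
translate([539, 362, 348]) cube([68, 1000, 20]);
translate([674, 362, 348]) cube([68, 1000, 20]);
translate([809, 362, 348]) cube([68, 1000, 20]);
translate([944, 362, 348]) cube([68, 1000, 20]);
translate([1079, 362, 348]) cube([68, 1000, 20]);
translate([1214, 362, 348]) cube([68, 1000, 20]);
translate([1349, 362, 348]) cube([68, 1000, 20]);
translate([1484, 362, 348]) cube([68, 1000, 20]);
translate([1619, 362, 348]) cube([68, 1000, 20]);
translate([1754, 362, 348]) cube([68, 1000, 20]);
translate([1889, 362, 348]) cube([68, 1000, 20]);


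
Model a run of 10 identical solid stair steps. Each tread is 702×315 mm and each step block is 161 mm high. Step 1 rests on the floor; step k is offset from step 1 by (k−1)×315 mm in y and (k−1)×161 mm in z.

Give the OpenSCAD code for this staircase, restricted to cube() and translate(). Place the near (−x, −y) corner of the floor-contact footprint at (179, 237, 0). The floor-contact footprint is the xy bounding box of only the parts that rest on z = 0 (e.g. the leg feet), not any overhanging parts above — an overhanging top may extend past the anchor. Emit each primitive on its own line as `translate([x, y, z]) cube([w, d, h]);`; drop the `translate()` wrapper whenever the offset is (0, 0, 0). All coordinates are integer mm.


translate([179, 237, 0]) cube([702, 315, 161]);
translate([179, 552, 161]) cube([702, 315, 161]);
translate([179, 867, 322]) cube([702, 315, 161]);
translate([179, 1182, 483]) cube([702, 315, 161]);
translate([179, 1497, 644]) cube([702, 315, 161]);
translate([179, 1812, 805]) cube([702, 315, 161]);
translate([179, 2127, 966]) cube([702, 315, 161]);
translate([179, 2442, 1127]) cube([702, 315, 161]);
translate([179, 2757, 1288]) cube([702, 315, 161]);
translate([179, 3072, 1449]) cube([702, 315, 161]);


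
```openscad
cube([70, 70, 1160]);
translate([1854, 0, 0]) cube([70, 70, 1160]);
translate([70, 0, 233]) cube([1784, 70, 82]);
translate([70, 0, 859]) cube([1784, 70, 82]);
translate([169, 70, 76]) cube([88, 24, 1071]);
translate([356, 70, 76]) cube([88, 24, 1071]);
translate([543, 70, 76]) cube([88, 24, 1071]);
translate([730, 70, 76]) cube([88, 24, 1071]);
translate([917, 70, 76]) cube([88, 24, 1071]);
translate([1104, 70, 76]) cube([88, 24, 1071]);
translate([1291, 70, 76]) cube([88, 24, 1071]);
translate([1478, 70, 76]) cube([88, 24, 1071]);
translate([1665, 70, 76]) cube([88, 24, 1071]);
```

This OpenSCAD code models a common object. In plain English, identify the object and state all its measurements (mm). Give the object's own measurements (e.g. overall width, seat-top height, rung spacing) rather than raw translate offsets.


A fence section. Two 70×70 mm posts, 1160 mm tall, stand on the floor with a clear span of 1784 mm between their inner faces. Two horizontal rails of 70×82 mm section span the gap between the posts with their undersides at z = 233 mm and z = 859 mm, flush with the posts' −y face. 9 pickets, each 88 mm wide, 24 mm thick and 1071 mm tall, are fixed to the +y face of the rails with their bottoms at z = 76 mm, spaced across the span with a 99 mm gap after the −x post and between neighbouring pickets, with 101 mm left before the +x post.


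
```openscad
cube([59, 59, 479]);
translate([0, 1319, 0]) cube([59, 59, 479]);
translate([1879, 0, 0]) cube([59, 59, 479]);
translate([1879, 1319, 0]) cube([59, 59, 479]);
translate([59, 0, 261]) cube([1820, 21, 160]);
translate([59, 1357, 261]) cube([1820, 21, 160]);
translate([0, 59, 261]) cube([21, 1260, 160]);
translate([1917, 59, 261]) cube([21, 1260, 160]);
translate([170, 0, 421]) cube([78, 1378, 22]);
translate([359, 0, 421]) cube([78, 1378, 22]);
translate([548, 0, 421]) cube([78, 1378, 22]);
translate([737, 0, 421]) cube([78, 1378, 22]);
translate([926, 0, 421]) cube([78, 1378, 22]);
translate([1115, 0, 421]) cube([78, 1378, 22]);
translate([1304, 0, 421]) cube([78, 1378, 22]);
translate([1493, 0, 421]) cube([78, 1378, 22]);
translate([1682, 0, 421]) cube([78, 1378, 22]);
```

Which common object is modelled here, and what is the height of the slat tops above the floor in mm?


A bed frame. The slat-top height is 443 mm.

Four posts, four rails, and a row of slats — a bed frame. Slats sit on the rails at z = 261 + 160 = 421; with slat thickness 22, the top is 443 mm.


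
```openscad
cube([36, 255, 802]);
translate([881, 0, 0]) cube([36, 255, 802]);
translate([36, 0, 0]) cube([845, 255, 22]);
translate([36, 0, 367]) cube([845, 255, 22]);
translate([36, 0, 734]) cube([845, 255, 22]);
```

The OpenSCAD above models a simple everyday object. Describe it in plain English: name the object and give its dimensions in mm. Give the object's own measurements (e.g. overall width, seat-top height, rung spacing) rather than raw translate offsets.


An open bookshelf. Two side panels, each 36 mm thick, 255 mm deep and 802 mm tall, stand 917 mm apart (outside-to-outside). Between them sit 3 shelves, each 22 mm thick and 255 mm deep, spanning the full gap between the sides. The bottom shelf rests on the floor (its underside at z = 0) and the clear gap between one shelf's top and the next shelf's underside is 345 mm.


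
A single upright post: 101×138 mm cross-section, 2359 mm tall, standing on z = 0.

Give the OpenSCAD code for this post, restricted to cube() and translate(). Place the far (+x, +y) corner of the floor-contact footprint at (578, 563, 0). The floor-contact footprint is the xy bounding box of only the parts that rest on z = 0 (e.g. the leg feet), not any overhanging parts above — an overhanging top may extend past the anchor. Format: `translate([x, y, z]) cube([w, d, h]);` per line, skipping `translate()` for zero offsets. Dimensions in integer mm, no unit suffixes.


translate([477, 425, 0]) cube([101, 138, 2359]);


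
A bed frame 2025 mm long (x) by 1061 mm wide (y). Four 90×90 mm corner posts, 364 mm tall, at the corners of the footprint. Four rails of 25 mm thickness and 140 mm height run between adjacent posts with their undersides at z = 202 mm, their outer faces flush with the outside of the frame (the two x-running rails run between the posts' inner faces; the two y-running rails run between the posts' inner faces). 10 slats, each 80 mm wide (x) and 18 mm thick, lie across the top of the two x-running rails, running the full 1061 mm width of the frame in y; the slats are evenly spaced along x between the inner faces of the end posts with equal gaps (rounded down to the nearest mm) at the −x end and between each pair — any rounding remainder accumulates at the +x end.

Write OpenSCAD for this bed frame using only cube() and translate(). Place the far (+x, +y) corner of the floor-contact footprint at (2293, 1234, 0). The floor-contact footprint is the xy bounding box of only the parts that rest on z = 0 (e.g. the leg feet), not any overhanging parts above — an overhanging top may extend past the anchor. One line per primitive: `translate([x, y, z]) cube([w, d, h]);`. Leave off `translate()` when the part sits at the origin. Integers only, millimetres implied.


translate([268, 173, 0]) cube([90, 90, 364]);
translate([268, 1144, 0]) cube([90, 90, 364]);
translate([2203, 173, 0]) cube([90, 90, 364]);
translate([2203, 1144, 0]) cube([90, 90, 364]);
translate([358, 173, 202]) cube([1845, 25, 140]);
translate([358, 1209, 202]) cube([1845, 25, 140]);
translate([268, 263, 202]) cube([25, 881, 140]);
translate([2268, 263, 202]) cube([25, 881, 140]);
translate([453, 173, 342]) cube([80, 1061, 18]);
translate([628, 173, 342]) cube([80, 1061, 18]);
translate([803, 173, 342]) cube([80, 1061, 18]);
translate([978, 173, 342]) cube([80, 1061, 18]);
translate([1153, 173, 342]) cube([80, 1061, 18]);
translate([1328, 173, 342]) cube([80, 1061, 18]);
translate([1503, 173, 342]) cube([80, 1061, 18]);
translate([1678, 173, 342]) cube([80, 1061, 18]);
translate([1853, 173, 342]) cube([80, 1061, 18]);
translate([2028, 173, 342]) cube([80, 1061, 18]);


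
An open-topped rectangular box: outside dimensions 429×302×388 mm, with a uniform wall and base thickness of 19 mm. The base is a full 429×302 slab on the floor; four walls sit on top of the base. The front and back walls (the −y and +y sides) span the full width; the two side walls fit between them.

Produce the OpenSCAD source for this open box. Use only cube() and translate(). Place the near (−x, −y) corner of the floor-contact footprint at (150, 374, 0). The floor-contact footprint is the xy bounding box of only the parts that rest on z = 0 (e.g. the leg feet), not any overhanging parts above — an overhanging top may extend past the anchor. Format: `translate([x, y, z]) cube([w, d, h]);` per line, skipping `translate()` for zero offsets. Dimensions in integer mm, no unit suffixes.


translate([150, 374, 0]) cube([429, 302, 19]);
translate([150, 374, 19]) cube([429, 19, 369]);
translate([150, 657, 19]) cube([429, 19, 369]);
translate([150, 393, 19]) cube([19, 264, 369]);
translate([560, 393, 19]) cube([19, 264, 369]);


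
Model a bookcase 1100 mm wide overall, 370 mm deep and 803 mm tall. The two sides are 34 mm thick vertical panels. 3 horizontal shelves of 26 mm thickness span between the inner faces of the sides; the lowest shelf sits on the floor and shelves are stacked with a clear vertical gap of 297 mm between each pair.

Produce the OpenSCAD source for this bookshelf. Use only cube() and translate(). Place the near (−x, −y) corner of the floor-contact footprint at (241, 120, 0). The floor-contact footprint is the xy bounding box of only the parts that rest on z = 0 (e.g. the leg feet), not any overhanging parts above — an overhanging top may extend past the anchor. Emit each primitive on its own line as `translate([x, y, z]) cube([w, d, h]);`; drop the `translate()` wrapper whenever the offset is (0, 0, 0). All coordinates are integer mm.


translate([241, 120, 0]) cube([34, 370, 803]);
translate([1307, 120, 0]) cube([34, 370, 803]);
translate([275, 120, 0]) cube([1032, 370, 26]);
translate([275, 120, 323]) cube([1032, 370, 26]);
translate([275, 120, 646]) cube([1032, 370, 26]);


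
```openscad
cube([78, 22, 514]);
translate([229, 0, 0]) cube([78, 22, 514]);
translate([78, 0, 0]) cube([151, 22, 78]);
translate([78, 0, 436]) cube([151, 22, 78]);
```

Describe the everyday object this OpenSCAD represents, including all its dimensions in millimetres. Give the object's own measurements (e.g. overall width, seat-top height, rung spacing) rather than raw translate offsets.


A rectangular picture frame lying in the x–z plane (depth along y). The opening is 151 mm wide (x) by 358 mm tall (z), surrounded by a border 78 mm wide on all four sides. The frame is 22 mm deep and is made of two full-height vertical stiles with two horizontal rails fitted between them.


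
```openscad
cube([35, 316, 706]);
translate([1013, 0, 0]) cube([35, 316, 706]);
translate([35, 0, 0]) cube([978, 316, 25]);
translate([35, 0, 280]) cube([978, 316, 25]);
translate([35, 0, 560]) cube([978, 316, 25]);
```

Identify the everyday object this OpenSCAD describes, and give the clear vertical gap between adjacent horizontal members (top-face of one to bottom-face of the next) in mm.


A bookshelf. The clear shelf gap is 255 mm.

Two tall side panels with 3 horizontal boards between them — a bookshelf. The first two shelf undersides are at z = 0 and z = 280; with shelf thickness 25, the clear gap is 280 − 0 − 25 = 255 mm.


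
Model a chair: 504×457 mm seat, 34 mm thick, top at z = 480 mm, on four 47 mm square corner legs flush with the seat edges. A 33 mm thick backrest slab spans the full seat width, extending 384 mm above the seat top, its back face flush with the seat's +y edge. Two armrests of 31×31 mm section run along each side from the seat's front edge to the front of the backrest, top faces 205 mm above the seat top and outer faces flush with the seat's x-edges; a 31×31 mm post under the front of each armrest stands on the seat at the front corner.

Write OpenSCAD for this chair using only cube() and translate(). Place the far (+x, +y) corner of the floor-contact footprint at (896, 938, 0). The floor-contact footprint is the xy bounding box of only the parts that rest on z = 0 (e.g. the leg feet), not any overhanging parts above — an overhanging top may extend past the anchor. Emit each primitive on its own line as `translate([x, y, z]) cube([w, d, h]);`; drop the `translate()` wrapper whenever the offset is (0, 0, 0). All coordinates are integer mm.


translate([392, 481, 446]) cube([504, 457, 34]);
translate([392, 481, 0]) cube([47, 47, 446]);
translate([849, 481, 0]) cube([47, 47, 446]);
translate([392, 891, 0]) cube([47, 47, 446]);
translate([849, 891, 0]) cube([47, 47, 446]);
translate([392, 905, 480]) cube([504, 33, 384]);
translate([392, 481, 654]) cube([31, 424, 31]);
translate([865, 481, 654]) cube([31, 424, 31]);
translate([392, 481, 480]) cube([31, 31, 174]);
translate([865, 481, 480]) cube([31, 31, 174]);


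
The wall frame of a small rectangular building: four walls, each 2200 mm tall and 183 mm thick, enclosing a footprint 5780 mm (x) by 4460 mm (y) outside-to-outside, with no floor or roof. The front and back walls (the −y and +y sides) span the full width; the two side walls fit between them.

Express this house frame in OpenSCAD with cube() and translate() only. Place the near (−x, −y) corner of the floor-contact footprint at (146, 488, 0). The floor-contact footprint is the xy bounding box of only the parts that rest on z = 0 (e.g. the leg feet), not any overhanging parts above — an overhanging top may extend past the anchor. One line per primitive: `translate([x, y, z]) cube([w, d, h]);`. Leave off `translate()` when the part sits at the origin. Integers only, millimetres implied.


translate([146, 488, 0]) cube([5780, 183, 2200]);
translate([146, 4765, 0]) cube([5780, 183, 2200]);
translate([146, 671, 0]) cube([183, 4094, 2200]);
translate([5743, 671, 0]) cube([183, 4094, 2200]);


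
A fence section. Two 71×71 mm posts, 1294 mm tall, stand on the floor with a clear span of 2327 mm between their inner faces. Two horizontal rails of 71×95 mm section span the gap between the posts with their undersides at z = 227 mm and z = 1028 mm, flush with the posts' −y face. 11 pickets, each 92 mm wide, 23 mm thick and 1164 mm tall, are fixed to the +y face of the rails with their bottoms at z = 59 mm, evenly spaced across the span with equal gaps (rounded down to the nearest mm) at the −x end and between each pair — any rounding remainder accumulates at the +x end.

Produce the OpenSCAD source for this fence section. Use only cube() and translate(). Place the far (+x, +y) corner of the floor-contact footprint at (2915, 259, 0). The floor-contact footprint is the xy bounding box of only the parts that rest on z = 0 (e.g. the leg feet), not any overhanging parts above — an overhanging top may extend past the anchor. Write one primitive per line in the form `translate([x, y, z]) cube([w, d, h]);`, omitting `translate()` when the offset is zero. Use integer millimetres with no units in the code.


translate([446, 188, 0]) cube([71, 71, 1294]);
translate([2844, 188, 0]) cube([71, 71, 1294]);
translate([517, 188, 227]) cube([2327, 71, 95]);
translate([517, 188, 1028]) cube([2327, 71, 95]);
translate([626, 259, 59]) cube([92, 23, 1164]);
translate([827, 259, 59]) cube([92, 23, 1164]);
translate([1028, 259, 59]) cube([92, 23, 1164]);
translate([1229, 259, 59]) cube([92, 23, 1164]);
translate([1430, 259, 59]) cube([92, 23, 1164]);
translate([1631, 259, 59]) cube([92, 23, 1164]);
translate([1832, 259, 59]) cube([92, 23, 1164]);
translate([2033, 259, 59]) cube([92, 23, 1164]);
translate([2234, 259, 59]) cube([92, 23, 1164]);
translate([2435, 259, 59]) cube([92, 23, 1164]);
translate([2636, 259, 59]) cube([92, 23, 1164]);


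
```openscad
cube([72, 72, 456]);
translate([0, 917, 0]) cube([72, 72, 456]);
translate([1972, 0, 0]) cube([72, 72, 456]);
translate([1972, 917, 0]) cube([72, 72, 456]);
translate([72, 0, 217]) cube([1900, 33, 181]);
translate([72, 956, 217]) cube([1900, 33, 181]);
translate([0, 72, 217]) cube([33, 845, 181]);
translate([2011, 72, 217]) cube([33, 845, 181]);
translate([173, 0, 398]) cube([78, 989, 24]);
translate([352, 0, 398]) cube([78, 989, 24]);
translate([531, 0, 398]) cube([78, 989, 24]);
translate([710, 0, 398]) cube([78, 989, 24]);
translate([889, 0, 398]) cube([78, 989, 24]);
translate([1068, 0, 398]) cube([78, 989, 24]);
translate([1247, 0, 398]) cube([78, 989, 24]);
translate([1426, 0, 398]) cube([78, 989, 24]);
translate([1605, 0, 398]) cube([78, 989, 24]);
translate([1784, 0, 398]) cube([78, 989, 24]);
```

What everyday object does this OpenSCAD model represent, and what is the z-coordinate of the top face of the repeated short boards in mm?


A bed frame. The slat-top height is 422 mm.

Four posts, four rails, and a row of slats — a bed frame. Slats sit on the rails at z = 217 + 181 = 398; with slat thickness 24, the top is 422 mm.


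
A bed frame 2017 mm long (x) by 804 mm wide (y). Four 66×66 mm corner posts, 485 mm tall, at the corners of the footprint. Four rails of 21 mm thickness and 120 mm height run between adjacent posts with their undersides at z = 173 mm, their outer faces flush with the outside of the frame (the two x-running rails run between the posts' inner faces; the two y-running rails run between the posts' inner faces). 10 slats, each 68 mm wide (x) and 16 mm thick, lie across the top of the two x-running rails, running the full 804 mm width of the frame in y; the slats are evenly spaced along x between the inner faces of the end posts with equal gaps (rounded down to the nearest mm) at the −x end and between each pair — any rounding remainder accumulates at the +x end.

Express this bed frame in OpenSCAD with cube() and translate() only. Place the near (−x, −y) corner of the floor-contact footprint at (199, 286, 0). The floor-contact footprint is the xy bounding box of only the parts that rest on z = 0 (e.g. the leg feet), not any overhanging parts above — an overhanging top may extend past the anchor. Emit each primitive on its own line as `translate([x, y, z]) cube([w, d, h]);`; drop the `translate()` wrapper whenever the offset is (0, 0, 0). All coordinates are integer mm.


translate([199, 286, 0]) cube([66, 66, 485]);
translate([199, 1024, 0]) cube([66, 66, 485]);
translate([2150, 286, 0]) cube([66, 66, 485]);
translate([2150, 1024, 0]) cube([66, 66, 485]);
translate([265, 286, 173]) cube([1885, 21, 120]);
translate([265, 1069, 173]) cube([1885, 21, 120]);
translate([199, 352, 173]) cube([21, 672, 120]);
translate([2195, 352, 173]) cube([21, 672, 120]);
translate([374, 286, 293]) cube([68, 804, 16]);
translate([551, 286, 293]) cube([68, 804, 16]);
translate([728, 286, 293]) cube([68, 804, 16]);
translate([905, 286, 293]) cube([68, 804, 16]);
translate([1082, 286, 293]) cube([68, 804, 16]);
translate([1259, 286, 293]) cube([68, 804, 16]);
translate([1436, 286, 293]) cube([68, 804, 16]);
translate([1613, 286, 293]) cube([68, 804, 16]);
translate([1790, 286, 293]) cube([68, 804, 16]);
translate([1967, 286, 293]) cube([68, 804, 16]);


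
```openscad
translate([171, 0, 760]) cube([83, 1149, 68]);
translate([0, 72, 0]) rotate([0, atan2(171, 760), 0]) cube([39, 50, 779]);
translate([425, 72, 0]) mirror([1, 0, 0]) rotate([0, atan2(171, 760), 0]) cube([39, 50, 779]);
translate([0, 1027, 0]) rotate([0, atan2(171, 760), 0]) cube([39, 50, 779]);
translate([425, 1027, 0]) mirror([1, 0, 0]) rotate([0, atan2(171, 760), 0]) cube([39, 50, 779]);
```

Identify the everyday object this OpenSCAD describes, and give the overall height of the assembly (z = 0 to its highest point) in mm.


A sawhorse. The overall height is 828 mm.

A beam across two mirrored pairs of raked legs — a sawhorse. The beam's underside is at z = 760 (matching the legs' vertical rise in atan2(171, 760)) and the beam is 68 mm tall, so its top is at 760 + 68 = 828 mm. The raked legs top out at the beam's underside, so that is the highest point.


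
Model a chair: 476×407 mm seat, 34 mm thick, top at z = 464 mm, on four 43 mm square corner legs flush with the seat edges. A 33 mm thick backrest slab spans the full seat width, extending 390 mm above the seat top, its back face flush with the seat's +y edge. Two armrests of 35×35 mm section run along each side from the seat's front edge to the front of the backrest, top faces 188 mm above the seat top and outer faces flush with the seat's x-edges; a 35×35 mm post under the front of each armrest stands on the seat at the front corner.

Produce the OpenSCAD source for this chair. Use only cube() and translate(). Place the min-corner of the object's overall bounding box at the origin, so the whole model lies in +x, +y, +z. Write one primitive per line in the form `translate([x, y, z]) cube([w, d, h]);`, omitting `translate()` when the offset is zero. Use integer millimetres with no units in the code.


// leg_h = 464 - 34 = 430
// arm post h = 188 - 35 = 153
translate([0, 0, 430]) cube([476, 407, 34]);
cube([43, 43, 430]);
translate([433, 0, 0]) cube([43, 43, 430]);
translate([0, 364, 0]) cube([43, 43, 430]);
translate([433, 364, 0]) cube([43, 43, 430]);
translate([0, 374, 464]) cube([476, 33, 390]);
translate([0, 0, 617]) cube([35, 374, 35]);
translate([441, 0, 617]) cube([35, 374, 35]);
translate([0, 0, 464]) cube([35, 35, 153]);
translate([441, 0, 464]) cube([35, 35, 153]);


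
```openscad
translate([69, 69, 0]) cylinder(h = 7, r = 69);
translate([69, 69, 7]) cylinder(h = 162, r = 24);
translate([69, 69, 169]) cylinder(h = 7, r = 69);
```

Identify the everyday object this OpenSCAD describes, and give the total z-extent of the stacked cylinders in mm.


A spool. The overall height is 176 mm.

Three coaxial cylinders, large–small–large — a spool. Two 7 mm flanges and a 162 mm core give 7 + 162 + 7 = 176 mm.


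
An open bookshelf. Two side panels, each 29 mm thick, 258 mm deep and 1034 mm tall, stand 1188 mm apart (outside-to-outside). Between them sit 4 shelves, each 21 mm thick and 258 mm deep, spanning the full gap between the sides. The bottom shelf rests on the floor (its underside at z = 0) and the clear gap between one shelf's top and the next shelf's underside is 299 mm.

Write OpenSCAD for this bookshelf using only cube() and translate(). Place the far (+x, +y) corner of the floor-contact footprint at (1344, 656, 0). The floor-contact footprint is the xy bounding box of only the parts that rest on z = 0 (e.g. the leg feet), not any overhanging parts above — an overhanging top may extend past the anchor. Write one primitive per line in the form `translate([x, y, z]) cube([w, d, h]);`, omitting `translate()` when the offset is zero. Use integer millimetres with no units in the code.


translate([156, 398, 0]) cube([29, 258, 1034]);
translate([1315, 398, 0]) cube([29, 258, 1034]);
translate([185, 398, 0]) cube([1130, 258, 21]);
translate([185, 398, 320]) cube([1130, 258, 21]);
translate([185, 398, 640]) cube([1130, 258, 21]);
translate([185, 398, 960]) cube([1130, 258, 21]);


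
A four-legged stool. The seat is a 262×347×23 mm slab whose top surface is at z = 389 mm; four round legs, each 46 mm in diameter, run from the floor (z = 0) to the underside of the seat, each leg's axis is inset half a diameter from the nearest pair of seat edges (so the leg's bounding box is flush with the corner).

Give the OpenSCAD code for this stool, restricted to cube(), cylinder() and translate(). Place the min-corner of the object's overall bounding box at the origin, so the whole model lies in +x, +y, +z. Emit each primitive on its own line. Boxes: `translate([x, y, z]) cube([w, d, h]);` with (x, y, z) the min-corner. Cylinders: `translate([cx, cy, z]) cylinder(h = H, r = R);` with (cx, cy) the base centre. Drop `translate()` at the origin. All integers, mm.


// leg_h = 389 - 23 = 366
translate([0, 0, 366]) cube([262, 347, 23]);
translate([23, 23, 0]) cylinder(h = 366, r = 23);
translate([239, 23, 0]) cylinder(h = 366, r = 23);
translate([23, 324, 0]) cylinder(h = 366, r = 23);
translate([239, 324, 0]) cylinder(h = 366, r = 23);


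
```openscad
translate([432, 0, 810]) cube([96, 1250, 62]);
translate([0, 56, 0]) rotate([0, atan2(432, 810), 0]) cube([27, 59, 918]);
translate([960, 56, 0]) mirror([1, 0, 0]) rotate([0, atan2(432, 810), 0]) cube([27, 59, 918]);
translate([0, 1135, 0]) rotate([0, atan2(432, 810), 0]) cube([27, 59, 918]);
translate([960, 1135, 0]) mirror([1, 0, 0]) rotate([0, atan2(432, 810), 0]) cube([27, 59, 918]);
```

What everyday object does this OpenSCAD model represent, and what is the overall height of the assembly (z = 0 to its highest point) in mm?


A sawhorse. The overall height is 872 mm.

A beam across two mirrored pairs of raked legs — a sawhorse. The beam's underside is at z = 810 (matching the legs' vertical rise in atan2(432, 810)) and the beam is 62 mm tall, so its top is at 810 + 62 = 872 mm. The raked legs top out at the beam's underside, so that is the highest point.


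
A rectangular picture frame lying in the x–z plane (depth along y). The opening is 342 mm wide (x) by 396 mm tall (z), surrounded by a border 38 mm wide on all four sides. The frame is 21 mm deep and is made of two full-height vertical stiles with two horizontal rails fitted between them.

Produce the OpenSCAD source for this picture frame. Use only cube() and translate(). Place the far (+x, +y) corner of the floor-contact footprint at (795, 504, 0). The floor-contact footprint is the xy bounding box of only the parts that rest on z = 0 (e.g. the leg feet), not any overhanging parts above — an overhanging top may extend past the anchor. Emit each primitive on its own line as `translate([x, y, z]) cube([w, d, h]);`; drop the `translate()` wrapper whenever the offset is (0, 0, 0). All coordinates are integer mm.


translate([377, 483, 0]) cube([38, 21, 472]);
translate([757, 483, 0]) cube([38, 21, 472]);
translate([415, 483, 0]) cube([342, 21, 38]);
translate([415, 483, 434]) cube([342, 21, 38]);


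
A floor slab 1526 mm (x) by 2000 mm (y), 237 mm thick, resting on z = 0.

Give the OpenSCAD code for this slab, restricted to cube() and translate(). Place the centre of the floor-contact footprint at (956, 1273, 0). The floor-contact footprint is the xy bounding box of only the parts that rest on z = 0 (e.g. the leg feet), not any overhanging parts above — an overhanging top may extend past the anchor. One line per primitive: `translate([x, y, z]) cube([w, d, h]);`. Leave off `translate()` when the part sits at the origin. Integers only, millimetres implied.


translate([193, 273, 0]) cube([1526, 2000, 237]);


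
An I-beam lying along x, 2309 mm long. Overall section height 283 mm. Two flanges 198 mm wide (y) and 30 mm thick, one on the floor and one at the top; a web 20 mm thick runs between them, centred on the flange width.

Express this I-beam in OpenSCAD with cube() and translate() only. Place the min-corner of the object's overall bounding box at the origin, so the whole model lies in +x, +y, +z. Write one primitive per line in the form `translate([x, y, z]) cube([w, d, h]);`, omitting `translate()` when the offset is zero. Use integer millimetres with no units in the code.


cube([2309, 198, 30]);
translate([0, 89, 30]) cube([2309, 20, 223]);
translate([0, 0, 253]) cube([2309, 198, 30]);


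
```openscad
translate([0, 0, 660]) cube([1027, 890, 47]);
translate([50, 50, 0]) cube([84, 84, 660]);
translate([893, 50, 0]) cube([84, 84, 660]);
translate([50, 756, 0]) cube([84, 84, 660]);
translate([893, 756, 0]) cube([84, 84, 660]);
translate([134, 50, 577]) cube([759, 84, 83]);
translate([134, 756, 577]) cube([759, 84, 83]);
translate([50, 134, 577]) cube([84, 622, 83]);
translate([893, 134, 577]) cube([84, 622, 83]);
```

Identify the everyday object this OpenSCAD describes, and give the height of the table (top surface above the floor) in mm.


A table. The table height is 707 mm.

A 1027×890×47 slab sits at z = 660 on four 84 mm square posts — a table. The top surface is at 660 + 47 = 707 mm.


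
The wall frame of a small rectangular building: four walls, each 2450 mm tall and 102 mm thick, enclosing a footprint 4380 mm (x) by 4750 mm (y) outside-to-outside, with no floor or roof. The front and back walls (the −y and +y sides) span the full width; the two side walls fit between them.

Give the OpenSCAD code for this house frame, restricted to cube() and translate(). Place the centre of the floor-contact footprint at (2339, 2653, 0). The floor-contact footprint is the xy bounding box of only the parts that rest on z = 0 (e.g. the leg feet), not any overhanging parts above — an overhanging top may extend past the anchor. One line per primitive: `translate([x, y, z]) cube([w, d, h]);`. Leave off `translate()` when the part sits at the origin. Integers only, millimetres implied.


translate([149, 278, 0]) cube([4380, 102, 2450]);
translate([149, 4926, 0]) cube([4380, 102, 2450]);
translate([149, 380, 0]) cube([102, 4546, 2450]);
translate([4427, 380, 0]) cube([102, 4546, 2450]);


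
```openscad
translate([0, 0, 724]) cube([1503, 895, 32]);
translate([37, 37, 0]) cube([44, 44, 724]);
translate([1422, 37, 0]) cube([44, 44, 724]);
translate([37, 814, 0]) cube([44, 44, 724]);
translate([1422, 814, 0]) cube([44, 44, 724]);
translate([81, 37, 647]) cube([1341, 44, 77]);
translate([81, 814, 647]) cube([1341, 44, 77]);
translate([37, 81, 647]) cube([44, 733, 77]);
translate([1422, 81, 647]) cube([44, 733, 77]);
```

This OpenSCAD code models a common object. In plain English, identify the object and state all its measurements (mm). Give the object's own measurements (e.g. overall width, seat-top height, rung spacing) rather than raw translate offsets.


A rectangular dining table. The top is 1503×895×32 mm with its upper surface at z = 756 mm. It stands on four 44×44 mm square legs, each inset 37 mm from the nearest pair of top edges, running from the floor to the underside of the top. Four apron rails, 44 mm thick and 77 mm tall, run between adjacent legs with their top edges flush with the underside of the top and their outer faces flush with the legs' outer faces.


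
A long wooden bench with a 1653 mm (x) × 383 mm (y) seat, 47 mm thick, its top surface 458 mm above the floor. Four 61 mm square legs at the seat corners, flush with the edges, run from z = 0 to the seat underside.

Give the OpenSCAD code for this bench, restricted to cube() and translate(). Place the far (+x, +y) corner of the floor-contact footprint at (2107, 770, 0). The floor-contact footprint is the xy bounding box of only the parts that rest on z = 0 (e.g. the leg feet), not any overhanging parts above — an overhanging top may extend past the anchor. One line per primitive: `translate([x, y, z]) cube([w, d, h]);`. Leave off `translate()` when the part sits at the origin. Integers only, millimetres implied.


translate([454, 387, 411]) cube([1653, 383, 47]);
translate([454, 387, 0]) cube([61, 61, 411]);
translate([454, 709, 0]) cube([61, 61, 411]);
translate([2046, 387, 0]) cube([61, 61, 411]);
translate([2046, 709, 0]) cube([61, 61, 411]);


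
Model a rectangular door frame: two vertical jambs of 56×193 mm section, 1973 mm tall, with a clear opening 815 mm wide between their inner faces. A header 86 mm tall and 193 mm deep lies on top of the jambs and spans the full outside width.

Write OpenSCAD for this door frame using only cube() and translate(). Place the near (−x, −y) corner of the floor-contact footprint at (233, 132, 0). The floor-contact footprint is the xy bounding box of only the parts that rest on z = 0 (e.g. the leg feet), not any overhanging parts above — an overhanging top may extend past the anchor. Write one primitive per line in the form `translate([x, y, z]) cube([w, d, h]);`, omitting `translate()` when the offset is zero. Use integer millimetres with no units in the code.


translate([233, 132, 0]) cube([56, 193, 1973]);
translate([1104, 132, 0]) cube([56, 193, 1973]);
translate([233, 132, 1973]) cube([927, 193, 86]);


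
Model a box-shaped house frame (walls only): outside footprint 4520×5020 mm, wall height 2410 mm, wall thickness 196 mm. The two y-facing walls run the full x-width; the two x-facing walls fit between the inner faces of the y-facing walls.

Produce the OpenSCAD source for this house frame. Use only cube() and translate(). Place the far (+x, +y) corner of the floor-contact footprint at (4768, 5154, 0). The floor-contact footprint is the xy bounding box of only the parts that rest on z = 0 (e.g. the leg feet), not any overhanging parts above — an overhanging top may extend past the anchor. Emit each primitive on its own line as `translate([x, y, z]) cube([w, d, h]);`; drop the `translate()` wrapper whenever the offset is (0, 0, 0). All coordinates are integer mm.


translate([248, 134, 0]) cube([4520, 196, 2410]);
translate([248, 4958, 0]) cube([4520, 196, 2410]);
translate([248, 330, 0]) cube([196, 4628, 2410]);
translate([4572, 330, 0]) cube([196, 4628, 2410]);


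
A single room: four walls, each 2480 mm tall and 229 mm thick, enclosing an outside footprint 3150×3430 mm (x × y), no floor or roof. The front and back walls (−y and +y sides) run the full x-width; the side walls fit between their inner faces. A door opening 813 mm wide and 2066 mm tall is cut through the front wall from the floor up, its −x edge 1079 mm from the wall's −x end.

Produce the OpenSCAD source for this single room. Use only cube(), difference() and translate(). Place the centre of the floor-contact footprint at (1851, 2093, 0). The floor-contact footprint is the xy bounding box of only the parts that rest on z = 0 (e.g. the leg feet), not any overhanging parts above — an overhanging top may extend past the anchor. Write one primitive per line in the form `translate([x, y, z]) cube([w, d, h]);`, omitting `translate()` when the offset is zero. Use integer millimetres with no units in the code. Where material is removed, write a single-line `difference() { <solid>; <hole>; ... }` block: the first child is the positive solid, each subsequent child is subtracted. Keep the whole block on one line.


difference() { translate([276, 378, 0]) cube([3150, 229, 2480]); translate([1355, 378, 0]) cube([813, 229, 2066]); }
translate([276, 3579, 0]) cube([3150, 229, 2480]);
translate([276, 607, 0]) cube([229, 2972, 2480]);
translate([3197, 607, 0]) cube([229, 2972, 2480]);
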